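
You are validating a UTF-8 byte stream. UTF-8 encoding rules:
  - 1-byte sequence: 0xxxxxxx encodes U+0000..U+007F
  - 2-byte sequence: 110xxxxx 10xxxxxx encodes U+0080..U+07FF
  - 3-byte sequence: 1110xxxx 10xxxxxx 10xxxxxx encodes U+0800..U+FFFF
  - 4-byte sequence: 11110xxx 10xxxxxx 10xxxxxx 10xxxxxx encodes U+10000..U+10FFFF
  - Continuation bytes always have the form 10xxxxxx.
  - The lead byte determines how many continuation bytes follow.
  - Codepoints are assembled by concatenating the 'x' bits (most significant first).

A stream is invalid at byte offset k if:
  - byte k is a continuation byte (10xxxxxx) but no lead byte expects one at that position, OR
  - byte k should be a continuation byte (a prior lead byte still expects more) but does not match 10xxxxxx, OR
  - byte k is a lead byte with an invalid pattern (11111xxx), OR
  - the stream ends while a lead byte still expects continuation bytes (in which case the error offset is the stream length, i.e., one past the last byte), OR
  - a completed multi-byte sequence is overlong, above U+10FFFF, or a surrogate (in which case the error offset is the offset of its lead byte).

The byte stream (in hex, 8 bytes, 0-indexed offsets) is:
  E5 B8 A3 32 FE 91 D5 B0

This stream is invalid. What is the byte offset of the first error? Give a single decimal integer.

Answer: 4

Derivation:
Byte[0]=E5: 3-byte lead, need 2 cont bytes. acc=0x5
Byte[1]=B8: continuation. acc=(acc<<6)|0x38=0x178
Byte[2]=A3: continuation. acc=(acc<<6)|0x23=0x5E23
Completed: cp=U+5E23 (starts at byte 0)
Byte[3]=32: 1-byte ASCII. cp=U+0032
Byte[4]=FE: INVALID lead byte (not 0xxx/110x/1110/11110)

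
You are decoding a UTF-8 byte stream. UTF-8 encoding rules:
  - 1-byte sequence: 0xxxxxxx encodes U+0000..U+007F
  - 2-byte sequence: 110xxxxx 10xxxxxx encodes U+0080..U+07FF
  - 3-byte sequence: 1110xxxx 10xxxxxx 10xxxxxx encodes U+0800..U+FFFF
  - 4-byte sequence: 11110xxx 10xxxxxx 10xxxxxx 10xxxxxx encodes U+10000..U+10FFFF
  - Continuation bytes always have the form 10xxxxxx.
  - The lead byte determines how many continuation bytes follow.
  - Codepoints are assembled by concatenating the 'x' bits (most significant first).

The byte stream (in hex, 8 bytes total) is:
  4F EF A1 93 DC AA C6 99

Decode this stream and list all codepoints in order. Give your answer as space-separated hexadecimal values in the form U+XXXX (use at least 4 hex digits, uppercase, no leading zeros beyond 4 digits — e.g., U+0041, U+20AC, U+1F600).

Answer: U+004F U+F853 U+072A U+0199

Derivation:
Byte[0]=4F: 1-byte ASCII. cp=U+004F
Byte[1]=EF: 3-byte lead, need 2 cont bytes. acc=0xF
Byte[2]=A1: continuation. acc=(acc<<6)|0x21=0x3E1
Byte[3]=93: continuation. acc=(acc<<6)|0x13=0xF853
Completed: cp=U+F853 (starts at byte 1)
Byte[4]=DC: 2-byte lead, need 1 cont bytes. acc=0x1C
Byte[5]=AA: continuation. acc=(acc<<6)|0x2A=0x72A
Completed: cp=U+072A (starts at byte 4)
Byte[6]=C6: 2-byte lead, need 1 cont bytes. acc=0x6
Byte[7]=99: continuation. acc=(acc<<6)|0x19=0x199
Completed: cp=U+0199 (starts at byte 6)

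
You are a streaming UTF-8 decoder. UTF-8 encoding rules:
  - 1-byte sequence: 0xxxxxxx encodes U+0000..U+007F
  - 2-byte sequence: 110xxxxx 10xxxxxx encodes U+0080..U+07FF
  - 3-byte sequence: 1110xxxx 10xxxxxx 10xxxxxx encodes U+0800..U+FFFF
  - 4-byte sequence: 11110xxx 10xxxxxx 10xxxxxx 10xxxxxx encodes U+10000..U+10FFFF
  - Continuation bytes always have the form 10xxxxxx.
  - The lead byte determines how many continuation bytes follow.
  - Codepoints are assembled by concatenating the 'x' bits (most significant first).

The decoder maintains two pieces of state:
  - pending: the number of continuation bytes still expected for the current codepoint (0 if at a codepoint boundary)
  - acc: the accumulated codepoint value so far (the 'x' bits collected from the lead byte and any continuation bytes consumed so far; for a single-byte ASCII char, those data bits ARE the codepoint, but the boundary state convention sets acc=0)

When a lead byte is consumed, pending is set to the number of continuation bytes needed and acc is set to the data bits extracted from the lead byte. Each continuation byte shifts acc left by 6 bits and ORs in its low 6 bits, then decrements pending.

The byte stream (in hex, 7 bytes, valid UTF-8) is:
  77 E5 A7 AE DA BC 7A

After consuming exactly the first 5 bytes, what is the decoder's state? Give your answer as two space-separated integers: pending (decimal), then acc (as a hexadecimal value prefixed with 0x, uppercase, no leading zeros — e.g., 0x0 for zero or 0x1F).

Byte[0]=77: 1-byte. pending=0, acc=0x0
Byte[1]=E5: 3-byte lead. pending=2, acc=0x5
Byte[2]=A7: continuation. acc=(acc<<6)|0x27=0x167, pending=1
Byte[3]=AE: continuation. acc=(acc<<6)|0x2E=0x59EE, pending=0
Byte[4]=DA: 2-byte lead. pending=1, acc=0x1A

Answer: 1 0x1A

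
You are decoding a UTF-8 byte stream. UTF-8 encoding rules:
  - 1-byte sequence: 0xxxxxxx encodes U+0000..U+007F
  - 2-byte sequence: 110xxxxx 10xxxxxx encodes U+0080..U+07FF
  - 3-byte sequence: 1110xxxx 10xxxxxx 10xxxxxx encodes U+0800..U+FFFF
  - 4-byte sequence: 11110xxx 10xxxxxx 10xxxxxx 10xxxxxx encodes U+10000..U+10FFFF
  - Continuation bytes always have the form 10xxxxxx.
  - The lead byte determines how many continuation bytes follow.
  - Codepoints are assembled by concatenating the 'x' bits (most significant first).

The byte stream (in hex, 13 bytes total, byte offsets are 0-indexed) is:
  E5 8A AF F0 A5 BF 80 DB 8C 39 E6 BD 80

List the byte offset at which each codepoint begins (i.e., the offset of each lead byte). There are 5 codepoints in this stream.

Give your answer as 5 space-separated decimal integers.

Byte[0]=E5: 3-byte lead, need 2 cont bytes. acc=0x5
Byte[1]=8A: continuation. acc=(acc<<6)|0x0A=0x14A
Byte[2]=AF: continuation. acc=(acc<<6)|0x2F=0x52AF
Completed: cp=U+52AF (starts at byte 0)
Byte[3]=F0: 4-byte lead, need 3 cont bytes. acc=0x0
Byte[4]=A5: continuation. acc=(acc<<6)|0x25=0x25
Byte[5]=BF: continuation. acc=(acc<<6)|0x3F=0x97F
Byte[6]=80: continuation. acc=(acc<<6)|0x00=0x25FC0
Completed: cp=U+25FC0 (starts at byte 3)
Byte[7]=DB: 2-byte lead, need 1 cont bytes. acc=0x1B
Byte[8]=8C: continuation. acc=(acc<<6)|0x0C=0x6CC
Completed: cp=U+06CC (starts at byte 7)
Byte[9]=39: 1-byte ASCII. cp=U+0039
Byte[10]=E6: 3-byte lead, need 2 cont bytes. acc=0x6
Byte[11]=BD: continuation. acc=(acc<<6)|0x3D=0x1BD
Byte[12]=80: continuation. acc=(acc<<6)|0x00=0x6F40
Completed: cp=U+6F40 (starts at byte 10)

Answer: 0 3 7 9 10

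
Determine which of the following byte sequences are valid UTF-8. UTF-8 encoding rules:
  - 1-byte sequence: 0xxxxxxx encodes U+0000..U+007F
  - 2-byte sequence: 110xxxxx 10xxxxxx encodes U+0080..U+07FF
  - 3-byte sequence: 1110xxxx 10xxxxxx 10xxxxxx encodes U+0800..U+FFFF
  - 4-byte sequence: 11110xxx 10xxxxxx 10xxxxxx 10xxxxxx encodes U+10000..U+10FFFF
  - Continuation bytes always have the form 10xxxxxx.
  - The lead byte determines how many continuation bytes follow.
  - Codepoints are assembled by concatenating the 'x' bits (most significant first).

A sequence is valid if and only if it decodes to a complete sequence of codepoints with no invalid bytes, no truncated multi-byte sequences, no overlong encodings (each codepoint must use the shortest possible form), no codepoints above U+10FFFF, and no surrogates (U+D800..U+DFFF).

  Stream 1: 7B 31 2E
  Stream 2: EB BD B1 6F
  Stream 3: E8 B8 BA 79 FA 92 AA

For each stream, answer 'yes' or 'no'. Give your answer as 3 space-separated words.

Stream 1: decodes cleanly. VALID
Stream 2: decodes cleanly. VALID
Stream 3: error at byte offset 4. INVALID

Answer: yes yes no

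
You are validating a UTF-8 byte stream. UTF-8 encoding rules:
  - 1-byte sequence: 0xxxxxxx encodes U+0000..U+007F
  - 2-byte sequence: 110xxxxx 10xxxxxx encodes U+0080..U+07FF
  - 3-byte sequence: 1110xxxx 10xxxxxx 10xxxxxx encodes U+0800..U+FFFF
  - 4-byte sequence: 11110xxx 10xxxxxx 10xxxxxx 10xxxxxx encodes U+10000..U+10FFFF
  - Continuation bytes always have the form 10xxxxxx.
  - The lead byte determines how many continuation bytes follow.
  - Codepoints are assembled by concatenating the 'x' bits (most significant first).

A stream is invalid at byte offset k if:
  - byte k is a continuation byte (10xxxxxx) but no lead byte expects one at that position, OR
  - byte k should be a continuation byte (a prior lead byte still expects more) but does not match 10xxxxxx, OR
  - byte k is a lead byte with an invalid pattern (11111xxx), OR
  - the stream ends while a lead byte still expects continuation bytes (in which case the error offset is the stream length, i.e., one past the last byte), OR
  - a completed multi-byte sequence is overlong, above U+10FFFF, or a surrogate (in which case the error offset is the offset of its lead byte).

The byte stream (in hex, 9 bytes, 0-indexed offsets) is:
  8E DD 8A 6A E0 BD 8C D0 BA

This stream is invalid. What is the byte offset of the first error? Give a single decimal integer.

Byte[0]=8E: INVALID lead byte (not 0xxx/110x/1110/11110)

Answer: 0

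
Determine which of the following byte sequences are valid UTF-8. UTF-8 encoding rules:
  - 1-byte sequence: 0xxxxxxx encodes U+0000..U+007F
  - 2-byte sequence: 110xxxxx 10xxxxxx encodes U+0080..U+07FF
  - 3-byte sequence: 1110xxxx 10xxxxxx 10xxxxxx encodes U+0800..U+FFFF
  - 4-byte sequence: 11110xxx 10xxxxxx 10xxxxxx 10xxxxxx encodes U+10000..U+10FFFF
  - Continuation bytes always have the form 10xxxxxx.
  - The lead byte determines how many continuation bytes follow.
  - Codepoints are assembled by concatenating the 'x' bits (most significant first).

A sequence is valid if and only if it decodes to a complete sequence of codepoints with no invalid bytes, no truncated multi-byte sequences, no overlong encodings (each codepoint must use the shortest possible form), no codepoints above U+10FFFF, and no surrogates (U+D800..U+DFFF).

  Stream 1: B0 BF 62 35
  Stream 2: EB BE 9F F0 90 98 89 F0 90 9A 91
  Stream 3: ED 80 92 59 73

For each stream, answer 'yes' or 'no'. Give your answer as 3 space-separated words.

Answer: no yes yes

Derivation:
Stream 1: error at byte offset 0. INVALID
Stream 2: decodes cleanly. VALID
Stream 3: decodes cleanly. VALID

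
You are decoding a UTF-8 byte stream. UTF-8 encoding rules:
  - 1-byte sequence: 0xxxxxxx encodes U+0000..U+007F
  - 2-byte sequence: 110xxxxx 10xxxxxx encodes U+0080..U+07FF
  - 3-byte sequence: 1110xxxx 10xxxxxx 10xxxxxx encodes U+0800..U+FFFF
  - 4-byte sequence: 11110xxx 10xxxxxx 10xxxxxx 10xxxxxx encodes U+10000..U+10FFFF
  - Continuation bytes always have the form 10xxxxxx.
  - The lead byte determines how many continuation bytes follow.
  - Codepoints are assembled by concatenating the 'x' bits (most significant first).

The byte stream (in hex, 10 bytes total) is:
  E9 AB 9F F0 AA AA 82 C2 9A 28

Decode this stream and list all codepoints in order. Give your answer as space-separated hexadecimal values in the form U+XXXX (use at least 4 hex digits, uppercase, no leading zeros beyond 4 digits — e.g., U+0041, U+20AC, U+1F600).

Byte[0]=E9: 3-byte lead, need 2 cont bytes. acc=0x9
Byte[1]=AB: continuation. acc=(acc<<6)|0x2B=0x26B
Byte[2]=9F: continuation. acc=(acc<<6)|0x1F=0x9ADF
Completed: cp=U+9ADF (starts at byte 0)
Byte[3]=F0: 4-byte lead, need 3 cont bytes. acc=0x0
Byte[4]=AA: continuation. acc=(acc<<6)|0x2A=0x2A
Byte[5]=AA: continuation. acc=(acc<<6)|0x2A=0xAAA
Byte[6]=82: continuation. acc=(acc<<6)|0x02=0x2AA82
Completed: cp=U+2AA82 (starts at byte 3)
Byte[7]=C2: 2-byte lead, need 1 cont bytes. acc=0x2
Byte[8]=9A: continuation. acc=(acc<<6)|0x1A=0x9A
Completed: cp=U+009A (starts at byte 7)
Byte[9]=28: 1-byte ASCII. cp=U+0028

Answer: U+9ADF U+2AA82 U+009A U+0028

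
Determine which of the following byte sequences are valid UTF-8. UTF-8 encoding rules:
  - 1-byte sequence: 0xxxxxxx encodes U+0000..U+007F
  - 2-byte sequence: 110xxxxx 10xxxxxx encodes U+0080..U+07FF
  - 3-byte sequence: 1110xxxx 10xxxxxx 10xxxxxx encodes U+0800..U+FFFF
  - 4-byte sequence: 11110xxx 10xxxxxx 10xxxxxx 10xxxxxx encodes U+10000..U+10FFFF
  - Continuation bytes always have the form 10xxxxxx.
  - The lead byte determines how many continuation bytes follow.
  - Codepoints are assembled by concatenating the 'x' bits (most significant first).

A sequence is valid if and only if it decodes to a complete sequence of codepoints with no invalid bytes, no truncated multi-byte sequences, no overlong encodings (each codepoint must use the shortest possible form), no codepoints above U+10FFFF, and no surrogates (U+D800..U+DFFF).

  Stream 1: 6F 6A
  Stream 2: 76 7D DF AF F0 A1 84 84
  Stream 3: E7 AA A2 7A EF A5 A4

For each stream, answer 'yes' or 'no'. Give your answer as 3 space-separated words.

Answer: yes yes yes

Derivation:
Stream 1: decodes cleanly. VALID
Stream 2: decodes cleanly. VALID
Stream 3: decodes cleanly. VALID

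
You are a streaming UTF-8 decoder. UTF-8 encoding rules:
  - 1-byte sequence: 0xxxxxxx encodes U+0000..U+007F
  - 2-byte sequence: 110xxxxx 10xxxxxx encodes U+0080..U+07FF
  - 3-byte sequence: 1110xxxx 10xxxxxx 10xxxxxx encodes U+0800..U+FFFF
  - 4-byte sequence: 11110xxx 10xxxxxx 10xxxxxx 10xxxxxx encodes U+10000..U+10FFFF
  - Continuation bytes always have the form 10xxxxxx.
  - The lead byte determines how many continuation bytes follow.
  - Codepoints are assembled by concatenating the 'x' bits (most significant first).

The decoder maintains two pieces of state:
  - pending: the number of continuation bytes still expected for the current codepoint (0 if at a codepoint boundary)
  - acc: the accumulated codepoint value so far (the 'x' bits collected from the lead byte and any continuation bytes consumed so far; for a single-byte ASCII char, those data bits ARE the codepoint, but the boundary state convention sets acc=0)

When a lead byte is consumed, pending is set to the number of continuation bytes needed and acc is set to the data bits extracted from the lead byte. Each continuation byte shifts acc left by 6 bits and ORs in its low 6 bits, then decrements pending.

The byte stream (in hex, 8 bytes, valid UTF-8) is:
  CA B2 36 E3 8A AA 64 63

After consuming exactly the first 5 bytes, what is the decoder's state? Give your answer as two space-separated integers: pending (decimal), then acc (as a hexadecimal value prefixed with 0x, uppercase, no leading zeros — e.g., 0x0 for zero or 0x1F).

Byte[0]=CA: 2-byte lead. pending=1, acc=0xA
Byte[1]=B2: continuation. acc=(acc<<6)|0x32=0x2B2, pending=0
Byte[2]=36: 1-byte. pending=0, acc=0x0
Byte[3]=E3: 3-byte lead. pending=2, acc=0x3
Byte[4]=8A: continuation. acc=(acc<<6)|0x0A=0xCA, pending=1

Answer: 1 0xCA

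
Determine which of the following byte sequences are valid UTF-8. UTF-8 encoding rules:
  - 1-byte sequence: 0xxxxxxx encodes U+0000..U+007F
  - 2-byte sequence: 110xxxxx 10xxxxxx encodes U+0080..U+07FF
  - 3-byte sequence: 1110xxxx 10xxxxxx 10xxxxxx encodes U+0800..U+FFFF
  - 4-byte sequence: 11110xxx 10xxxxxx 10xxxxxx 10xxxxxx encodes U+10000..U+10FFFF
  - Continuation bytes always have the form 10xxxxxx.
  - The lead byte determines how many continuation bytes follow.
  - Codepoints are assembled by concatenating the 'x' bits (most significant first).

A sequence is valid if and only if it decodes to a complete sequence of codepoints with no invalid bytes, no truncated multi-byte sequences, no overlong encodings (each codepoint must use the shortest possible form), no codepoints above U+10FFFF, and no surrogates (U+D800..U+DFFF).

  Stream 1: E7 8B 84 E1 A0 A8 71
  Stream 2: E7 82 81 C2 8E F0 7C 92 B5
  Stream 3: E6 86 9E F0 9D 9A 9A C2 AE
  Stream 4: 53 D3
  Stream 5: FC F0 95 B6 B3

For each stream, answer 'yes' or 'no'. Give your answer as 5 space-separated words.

Stream 1: decodes cleanly. VALID
Stream 2: error at byte offset 6. INVALID
Stream 3: decodes cleanly. VALID
Stream 4: error at byte offset 2. INVALID
Stream 5: error at byte offset 0. INVALID

Answer: yes no yes no no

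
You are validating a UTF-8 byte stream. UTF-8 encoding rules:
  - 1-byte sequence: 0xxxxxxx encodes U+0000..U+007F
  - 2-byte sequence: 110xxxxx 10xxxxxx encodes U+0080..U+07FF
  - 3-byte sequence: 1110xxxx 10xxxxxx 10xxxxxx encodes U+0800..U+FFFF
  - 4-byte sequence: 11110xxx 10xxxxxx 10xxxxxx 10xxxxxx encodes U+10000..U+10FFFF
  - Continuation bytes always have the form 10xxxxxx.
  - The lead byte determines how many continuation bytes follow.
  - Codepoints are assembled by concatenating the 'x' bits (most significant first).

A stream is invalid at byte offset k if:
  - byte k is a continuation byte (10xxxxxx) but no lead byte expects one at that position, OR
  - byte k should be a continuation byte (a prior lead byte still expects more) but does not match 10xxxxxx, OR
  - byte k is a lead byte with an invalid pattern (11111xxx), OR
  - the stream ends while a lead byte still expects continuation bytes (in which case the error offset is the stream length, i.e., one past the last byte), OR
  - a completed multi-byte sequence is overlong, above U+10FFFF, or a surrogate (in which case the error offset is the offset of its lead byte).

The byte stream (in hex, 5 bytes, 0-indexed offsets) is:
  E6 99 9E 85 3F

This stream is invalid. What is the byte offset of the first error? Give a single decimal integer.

Byte[0]=E6: 3-byte lead, need 2 cont bytes. acc=0x6
Byte[1]=99: continuation. acc=(acc<<6)|0x19=0x199
Byte[2]=9E: continuation. acc=(acc<<6)|0x1E=0x665E
Completed: cp=U+665E (starts at byte 0)
Byte[3]=85: INVALID lead byte (not 0xxx/110x/1110/11110)

Answer: 3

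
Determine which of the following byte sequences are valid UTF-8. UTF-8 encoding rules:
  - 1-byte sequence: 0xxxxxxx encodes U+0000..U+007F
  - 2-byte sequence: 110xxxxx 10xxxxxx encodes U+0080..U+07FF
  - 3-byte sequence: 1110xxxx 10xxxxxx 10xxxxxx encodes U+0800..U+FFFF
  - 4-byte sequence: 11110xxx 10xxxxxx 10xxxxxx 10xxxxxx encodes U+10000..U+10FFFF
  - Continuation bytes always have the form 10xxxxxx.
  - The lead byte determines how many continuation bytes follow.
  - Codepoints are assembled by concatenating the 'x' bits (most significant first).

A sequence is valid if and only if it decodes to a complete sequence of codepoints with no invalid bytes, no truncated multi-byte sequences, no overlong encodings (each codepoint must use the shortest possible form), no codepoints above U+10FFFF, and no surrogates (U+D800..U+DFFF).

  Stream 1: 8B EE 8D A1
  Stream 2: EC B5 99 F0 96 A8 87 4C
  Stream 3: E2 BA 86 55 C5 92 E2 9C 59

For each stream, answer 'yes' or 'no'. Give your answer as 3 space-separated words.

Stream 1: error at byte offset 0. INVALID
Stream 2: decodes cleanly. VALID
Stream 3: error at byte offset 8. INVALID

Answer: no yes no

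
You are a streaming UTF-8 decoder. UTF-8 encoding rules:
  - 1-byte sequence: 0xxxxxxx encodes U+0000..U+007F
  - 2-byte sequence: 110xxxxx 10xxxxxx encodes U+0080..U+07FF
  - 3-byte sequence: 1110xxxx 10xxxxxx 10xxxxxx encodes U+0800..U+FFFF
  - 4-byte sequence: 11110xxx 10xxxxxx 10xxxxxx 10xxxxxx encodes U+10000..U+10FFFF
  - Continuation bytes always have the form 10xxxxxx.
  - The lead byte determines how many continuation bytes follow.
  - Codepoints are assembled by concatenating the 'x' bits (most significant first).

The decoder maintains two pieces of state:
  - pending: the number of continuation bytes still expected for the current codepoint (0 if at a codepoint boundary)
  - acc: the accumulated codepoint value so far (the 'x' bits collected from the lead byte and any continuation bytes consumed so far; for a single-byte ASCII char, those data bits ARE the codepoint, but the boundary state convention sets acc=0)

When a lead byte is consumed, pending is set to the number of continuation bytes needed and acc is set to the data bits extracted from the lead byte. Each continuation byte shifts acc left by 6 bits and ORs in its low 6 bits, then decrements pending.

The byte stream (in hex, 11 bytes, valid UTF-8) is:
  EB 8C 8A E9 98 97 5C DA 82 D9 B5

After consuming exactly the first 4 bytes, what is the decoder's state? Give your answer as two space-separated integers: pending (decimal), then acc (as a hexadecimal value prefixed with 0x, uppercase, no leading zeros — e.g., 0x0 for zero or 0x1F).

Answer: 2 0x9

Derivation:
Byte[0]=EB: 3-byte lead. pending=2, acc=0xB
Byte[1]=8C: continuation. acc=(acc<<6)|0x0C=0x2CC, pending=1
Byte[2]=8A: continuation. acc=(acc<<6)|0x0A=0xB30A, pending=0
Byte[3]=E9: 3-byte lead. pending=2, acc=0x9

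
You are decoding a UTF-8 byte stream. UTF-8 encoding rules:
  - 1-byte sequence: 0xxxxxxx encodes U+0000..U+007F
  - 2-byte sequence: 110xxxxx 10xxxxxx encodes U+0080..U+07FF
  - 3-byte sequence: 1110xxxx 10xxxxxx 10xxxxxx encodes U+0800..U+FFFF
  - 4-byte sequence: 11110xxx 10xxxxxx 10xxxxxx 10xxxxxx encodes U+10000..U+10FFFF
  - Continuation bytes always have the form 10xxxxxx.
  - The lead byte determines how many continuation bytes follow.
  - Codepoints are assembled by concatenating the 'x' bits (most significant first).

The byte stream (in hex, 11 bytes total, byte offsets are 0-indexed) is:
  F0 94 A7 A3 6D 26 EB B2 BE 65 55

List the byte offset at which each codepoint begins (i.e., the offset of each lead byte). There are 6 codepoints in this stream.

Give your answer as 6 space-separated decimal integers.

Byte[0]=F0: 4-byte lead, need 3 cont bytes. acc=0x0
Byte[1]=94: continuation. acc=(acc<<6)|0x14=0x14
Byte[2]=A7: continuation. acc=(acc<<6)|0x27=0x527
Byte[3]=A3: continuation. acc=(acc<<6)|0x23=0x149E3
Completed: cp=U+149E3 (starts at byte 0)
Byte[4]=6D: 1-byte ASCII. cp=U+006D
Byte[5]=26: 1-byte ASCII. cp=U+0026
Byte[6]=EB: 3-byte lead, need 2 cont bytes. acc=0xB
Byte[7]=B2: continuation. acc=(acc<<6)|0x32=0x2F2
Byte[8]=BE: continuation. acc=(acc<<6)|0x3E=0xBCBE
Completed: cp=U+BCBE (starts at byte 6)
Byte[9]=65: 1-byte ASCII. cp=U+0065
Byte[10]=55: 1-byte ASCII. cp=U+0055

Answer: 0 4 5 6 9 10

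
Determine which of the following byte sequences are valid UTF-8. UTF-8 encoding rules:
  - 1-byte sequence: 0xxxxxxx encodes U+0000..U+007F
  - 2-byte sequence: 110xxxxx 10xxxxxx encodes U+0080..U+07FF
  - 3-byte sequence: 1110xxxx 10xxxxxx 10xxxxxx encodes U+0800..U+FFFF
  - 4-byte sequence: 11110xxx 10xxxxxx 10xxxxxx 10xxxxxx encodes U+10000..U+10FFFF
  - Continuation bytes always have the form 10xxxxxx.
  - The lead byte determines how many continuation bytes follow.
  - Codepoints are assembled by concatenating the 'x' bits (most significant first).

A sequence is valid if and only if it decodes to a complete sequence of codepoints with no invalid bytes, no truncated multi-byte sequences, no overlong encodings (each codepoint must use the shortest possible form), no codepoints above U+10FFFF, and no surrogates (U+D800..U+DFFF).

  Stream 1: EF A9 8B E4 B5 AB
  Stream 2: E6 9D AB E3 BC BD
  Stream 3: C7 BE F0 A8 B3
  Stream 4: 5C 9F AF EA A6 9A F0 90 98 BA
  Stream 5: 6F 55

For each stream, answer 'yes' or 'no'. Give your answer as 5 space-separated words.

Stream 1: decodes cleanly. VALID
Stream 2: decodes cleanly. VALID
Stream 3: error at byte offset 5. INVALID
Stream 4: error at byte offset 1. INVALID
Stream 5: decodes cleanly. VALID

Answer: yes yes no no yes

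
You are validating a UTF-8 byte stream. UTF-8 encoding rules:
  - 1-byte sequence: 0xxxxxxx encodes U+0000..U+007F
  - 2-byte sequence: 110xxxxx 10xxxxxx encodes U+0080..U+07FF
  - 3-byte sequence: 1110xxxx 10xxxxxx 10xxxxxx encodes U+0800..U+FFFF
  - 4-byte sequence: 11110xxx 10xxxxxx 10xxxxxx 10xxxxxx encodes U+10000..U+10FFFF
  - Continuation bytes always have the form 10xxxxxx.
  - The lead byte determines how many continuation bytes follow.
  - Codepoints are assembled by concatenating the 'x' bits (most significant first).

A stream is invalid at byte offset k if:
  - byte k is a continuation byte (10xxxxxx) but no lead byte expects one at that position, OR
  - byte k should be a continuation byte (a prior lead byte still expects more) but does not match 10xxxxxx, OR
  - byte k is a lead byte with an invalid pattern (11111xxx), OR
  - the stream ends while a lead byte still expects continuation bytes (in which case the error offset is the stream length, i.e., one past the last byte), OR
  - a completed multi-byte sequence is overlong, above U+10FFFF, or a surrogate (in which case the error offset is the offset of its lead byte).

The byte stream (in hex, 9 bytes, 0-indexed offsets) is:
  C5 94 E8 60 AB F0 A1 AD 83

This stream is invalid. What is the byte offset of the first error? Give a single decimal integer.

Answer: 3

Derivation:
Byte[0]=C5: 2-byte lead, need 1 cont bytes. acc=0x5
Byte[1]=94: continuation. acc=(acc<<6)|0x14=0x154
Completed: cp=U+0154 (starts at byte 0)
Byte[2]=E8: 3-byte lead, need 2 cont bytes. acc=0x8
Byte[3]=60: expected 10xxxxxx continuation. INVALID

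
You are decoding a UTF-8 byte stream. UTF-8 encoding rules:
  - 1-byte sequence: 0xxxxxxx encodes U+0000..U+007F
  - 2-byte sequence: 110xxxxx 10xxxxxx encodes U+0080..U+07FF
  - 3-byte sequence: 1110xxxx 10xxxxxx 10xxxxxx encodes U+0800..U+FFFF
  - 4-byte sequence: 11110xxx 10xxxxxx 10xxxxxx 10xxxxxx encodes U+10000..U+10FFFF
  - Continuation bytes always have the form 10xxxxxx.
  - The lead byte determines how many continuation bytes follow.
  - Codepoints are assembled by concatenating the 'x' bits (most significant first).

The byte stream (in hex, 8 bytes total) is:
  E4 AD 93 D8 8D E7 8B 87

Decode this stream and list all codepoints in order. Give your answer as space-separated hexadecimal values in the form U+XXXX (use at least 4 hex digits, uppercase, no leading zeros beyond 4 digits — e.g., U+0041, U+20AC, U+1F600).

Answer: U+4B53 U+060D U+72C7

Derivation:
Byte[0]=E4: 3-byte lead, need 2 cont bytes. acc=0x4
Byte[1]=AD: continuation. acc=(acc<<6)|0x2D=0x12D
Byte[2]=93: continuation. acc=(acc<<6)|0x13=0x4B53
Completed: cp=U+4B53 (starts at byte 0)
Byte[3]=D8: 2-byte lead, need 1 cont bytes. acc=0x18
Byte[4]=8D: continuation. acc=(acc<<6)|0x0D=0x60D
Completed: cp=U+060D (starts at byte 3)
Byte[5]=E7: 3-byte lead, need 2 cont bytes. acc=0x7
Byte[6]=8B: continuation. acc=(acc<<6)|0x0B=0x1CB
Byte[7]=87: continuation. acc=(acc<<6)|0x07=0x72C7
Completed: cp=U+72C7 (starts at byte 5)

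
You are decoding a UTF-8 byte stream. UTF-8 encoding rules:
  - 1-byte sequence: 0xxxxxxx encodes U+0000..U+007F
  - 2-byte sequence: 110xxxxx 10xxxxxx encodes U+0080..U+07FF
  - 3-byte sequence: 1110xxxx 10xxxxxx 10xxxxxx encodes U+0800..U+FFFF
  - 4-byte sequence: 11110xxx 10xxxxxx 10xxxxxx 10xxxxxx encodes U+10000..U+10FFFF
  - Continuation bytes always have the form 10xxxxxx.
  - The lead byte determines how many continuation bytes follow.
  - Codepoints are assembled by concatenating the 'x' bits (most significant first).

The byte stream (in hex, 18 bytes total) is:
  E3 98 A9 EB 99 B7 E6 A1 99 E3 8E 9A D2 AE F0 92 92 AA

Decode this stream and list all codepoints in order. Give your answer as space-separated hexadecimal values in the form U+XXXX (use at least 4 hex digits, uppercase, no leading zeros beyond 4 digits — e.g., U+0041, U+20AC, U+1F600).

Byte[0]=E3: 3-byte lead, need 2 cont bytes. acc=0x3
Byte[1]=98: continuation. acc=(acc<<6)|0x18=0xD8
Byte[2]=A9: continuation. acc=(acc<<6)|0x29=0x3629
Completed: cp=U+3629 (starts at byte 0)
Byte[3]=EB: 3-byte lead, need 2 cont bytes. acc=0xB
Byte[4]=99: continuation. acc=(acc<<6)|0x19=0x2D9
Byte[5]=B7: continuation. acc=(acc<<6)|0x37=0xB677
Completed: cp=U+B677 (starts at byte 3)
Byte[6]=E6: 3-byte lead, need 2 cont bytes. acc=0x6
Byte[7]=A1: continuation. acc=(acc<<6)|0x21=0x1A1
Byte[8]=99: continuation. acc=(acc<<6)|0x19=0x6859
Completed: cp=U+6859 (starts at byte 6)
Byte[9]=E3: 3-byte lead, need 2 cont bytes. acc=0x3
Byte[10]=8E: continuation. acc=(acc<<6)|0x0E=0xCE
Byte[11]=9A: continuation. acc=(acc<<6)|0x1A=0x339A
Completed: cp=U+339A (starts at byte 9)
Byte[12]=D2: 2-byte lead, need 1 cont bytes. acc=0x12
Byte[13]=AE: continuation. acc=(acc<<6)|0x2E=0x4AE
Completed: cp=U+04AE (starts at byte 12)
Byte[14]=F0: 4-byte lead, need 3 cont bytes. acc=0x0
Byte[15]=92: continuation. acc=(acc<<6)|0x12=0x12
Byte[16]=92: continuation. acc=(acc<<6)|0x12=0x492
Byte[17]=AA: continuation. acc=(acc<<6)|0x2A=0x124AA
Completed: cp=U+124AA (starts at byte 14)

Answer: U+3629 U+B677 U+6859 U+339A U+04AE U+124AA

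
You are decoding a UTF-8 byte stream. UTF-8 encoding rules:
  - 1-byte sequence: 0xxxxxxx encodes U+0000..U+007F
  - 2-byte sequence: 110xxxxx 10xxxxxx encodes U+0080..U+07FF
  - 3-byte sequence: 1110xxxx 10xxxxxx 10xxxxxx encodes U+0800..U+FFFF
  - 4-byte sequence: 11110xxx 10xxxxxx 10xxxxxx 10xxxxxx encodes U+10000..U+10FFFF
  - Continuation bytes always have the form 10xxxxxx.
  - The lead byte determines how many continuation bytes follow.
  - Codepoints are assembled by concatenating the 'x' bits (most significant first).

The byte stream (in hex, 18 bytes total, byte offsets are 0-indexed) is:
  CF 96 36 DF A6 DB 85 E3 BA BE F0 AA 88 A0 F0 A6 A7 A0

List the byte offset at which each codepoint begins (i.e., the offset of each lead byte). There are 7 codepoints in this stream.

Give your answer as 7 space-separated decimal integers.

Answer: 0 2 3 5 7 10 14

Derivation:
Byte[0]=CF: 2-byte lead, need 1 cont bytes. acc=0xF
Byte[1]=96: continuation. acc=(acc<<6)|0x16=0x3D6
Completed: cp=U+03D6 (starts at byte 0)
Byte[2]=36: 1-byte ASCII. cp=U+0036
Byte[3]=DF: 2-byte lead, need 1 cont bytes. acc=0x1F
Byte[4]=A6: continuation. acc=(acc<<6)|0x26=0x7E6
Completed: cp=U+07E6 (starts at byte 3)
Byte[5]=DB: 2-byte lead, need 1 cont bytes. acc=0x1B
Byte[6]=85: continuation. acc=(acc<<6)|0x05=0x6C5
Completed: cp=U+06C5 (starts at byte 5)
Byte[7]=E3: 3-byte lead, need 2 cont bytes. acc=0x3
Byte[8]=BA: continuation. acc=(acc<<6)|0x3A=0xFA
Byte[9]=BE: continuation. acc=(acc<<6)|0x3E=0x3EBE
Completed: cp=U+3EBE (starts at byte 7)
Byte[10]=F0: 4-byte lead, need 3 cont bytes. acc=0x0
Byte[11]=AA: continuation. acc=(acc<<6)|0x2A=0x2A
Byte[12]=88: continuation. acc=(acc<<6)|0x08=0xA88
Byte[13]=A0: continuation. acc=(acc<<6)|0x20=0x2A220
Completed: cp=U+2A220 (starts at byte 10)
Byte[14]=F0: 4-byte lead, need 3 cont bytes. acc=0x0
Byte[15]=A6: continuation. acc=(acc<<6)|0x26=0x26
Byte[16]=A7: continuation. acc=(acc<<6)|0x27=0x9A7
Byte[17]=A0: continuation. acc=(acc<<6)|0x20=0x269E0
Completed: cp=U+269E0 (starts at byte 14)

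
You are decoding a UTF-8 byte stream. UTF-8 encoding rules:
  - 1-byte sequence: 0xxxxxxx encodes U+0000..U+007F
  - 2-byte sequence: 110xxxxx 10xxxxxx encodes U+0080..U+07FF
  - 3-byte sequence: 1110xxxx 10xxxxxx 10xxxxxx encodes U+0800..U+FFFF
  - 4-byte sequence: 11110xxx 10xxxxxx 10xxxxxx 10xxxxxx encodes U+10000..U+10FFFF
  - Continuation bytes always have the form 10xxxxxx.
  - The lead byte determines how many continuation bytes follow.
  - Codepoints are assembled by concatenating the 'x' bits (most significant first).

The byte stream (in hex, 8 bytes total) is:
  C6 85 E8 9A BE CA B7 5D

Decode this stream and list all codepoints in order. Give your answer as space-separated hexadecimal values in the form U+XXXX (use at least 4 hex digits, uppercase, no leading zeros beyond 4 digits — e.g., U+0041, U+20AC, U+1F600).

Answer: U+0185 U+86BE U+02B7 U+005D

Derivation:
Byte[0]=C6: 2-byte lead, need 1 cont bytes. acc=0x6
Byte[1]=85: continuation. acc=(acc<<6)|0x05=0x185
Completed: cp=U+0185 (starts at byte 0)
Byte[2]=E8: 3-byte lead, need 2 cont bytes. acc=0x8
Byte[3]=9A: continuation. acc=(acc<<6)|0x1A=0x21A
Byte[4]=BE: continuation. acc=(acc<<6)|0x3E=0x86BE
Completed: cp=U+86BE (starts at byte 2)
Byte[5]=CA: 2-byte lead, need 1 cont bytes. acc=0xA
Byte[6]=B7: continuation. acc=(acc<<6)|0x37=0x2B7
Completed: cp=U+02B7 (starts at byte 5)
Byte[7]=5D: 1-byte ASCII. cp=U+005D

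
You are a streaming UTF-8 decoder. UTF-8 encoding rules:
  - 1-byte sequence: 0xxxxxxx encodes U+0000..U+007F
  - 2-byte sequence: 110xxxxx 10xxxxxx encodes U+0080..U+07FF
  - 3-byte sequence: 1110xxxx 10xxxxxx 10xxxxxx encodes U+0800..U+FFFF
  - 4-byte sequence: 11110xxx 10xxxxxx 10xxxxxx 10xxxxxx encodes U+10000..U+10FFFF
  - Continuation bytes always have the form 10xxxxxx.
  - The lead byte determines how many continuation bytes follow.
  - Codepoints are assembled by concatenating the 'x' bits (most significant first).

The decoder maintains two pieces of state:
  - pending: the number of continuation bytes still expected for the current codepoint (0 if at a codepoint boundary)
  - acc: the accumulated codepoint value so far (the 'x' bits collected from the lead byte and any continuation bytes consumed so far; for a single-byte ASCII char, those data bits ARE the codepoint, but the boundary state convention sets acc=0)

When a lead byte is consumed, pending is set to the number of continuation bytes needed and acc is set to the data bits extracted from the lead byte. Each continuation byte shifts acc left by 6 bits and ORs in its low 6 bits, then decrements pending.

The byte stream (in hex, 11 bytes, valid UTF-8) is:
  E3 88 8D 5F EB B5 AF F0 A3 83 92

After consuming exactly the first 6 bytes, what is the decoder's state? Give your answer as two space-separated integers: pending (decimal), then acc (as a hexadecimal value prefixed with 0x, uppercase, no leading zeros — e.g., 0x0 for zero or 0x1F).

Byte[0]=E3: 3-byte lead. pending=2, acc=0x3
Byte[1]=88: continuation. acc=(acc<<6)|0x08=0xC8, pending=1
Byte[2]=8D: continuation. acc=(acc<<6)|0x0D=0x320D, pending=0
Byte[3]=5F: 1-byte. pending=0, acc=0x0
Byte[4]=EB: 3-byte lead. pending=2, acc=0xB
Byte[5]=B5: continuation. acc=(acc<<6)|0x35=0x2F5, pending=1

Answer: 1 0x2F5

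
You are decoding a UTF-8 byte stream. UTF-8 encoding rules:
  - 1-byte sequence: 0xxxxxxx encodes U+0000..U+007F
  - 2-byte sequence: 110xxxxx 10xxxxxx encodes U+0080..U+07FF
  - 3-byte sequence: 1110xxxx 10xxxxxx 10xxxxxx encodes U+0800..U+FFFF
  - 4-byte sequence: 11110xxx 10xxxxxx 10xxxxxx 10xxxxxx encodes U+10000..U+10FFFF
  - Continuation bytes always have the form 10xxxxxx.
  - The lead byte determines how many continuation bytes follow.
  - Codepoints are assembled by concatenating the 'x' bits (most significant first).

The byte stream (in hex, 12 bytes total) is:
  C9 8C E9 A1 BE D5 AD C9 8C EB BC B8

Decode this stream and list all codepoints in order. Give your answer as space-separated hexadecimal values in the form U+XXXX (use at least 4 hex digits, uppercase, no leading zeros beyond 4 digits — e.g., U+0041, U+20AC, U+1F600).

Byte[0]=C9: 2-byte lead, need 1 cont bytes. acc=0x9
Byte[1]=8C: continuation. acc=(acc<<6)|0x0C=0x24C
Completed: cp=U+024C (starts at byte 0)
Byte[2]=E9: 3-byte lead, need 2 cont bytes. acc=0x9
Byte[3]=A1: continuation. acc=(acc<<6)|0x21=0x261
Byte[4]=BE: continuation. acc=(acc<<6)|0x3E=0x987E
Completed: cp=U+987E (starts at byte 2)
Byte[5]=D5: 2-byte lead, need 1 cont bytes. acc=0x15
Byte[6]=AD: continuation. acc=(acc<<6)|0x2D=0x56D
Completed: cp=U+056D (starts at byte 5)
Byte[7]=C9: 2-byte lead, need 1 cont bytes. acc=0x9
Byte[8]=8C: continuation. acc=(acc<<6)|0x0C=0x24C
Completed: cp=U+024C (starts at byte 7)
Byte[9]=EB: 3-byte lead, need 2 cont bytes. acc=0xB
Byte[10]=BC: continuation. acc=(acc<<6)|0x3C=0x2FC
Byte[11]=B8: continuation. acc=(acc<<6)|0x38=0xBF38
Completed: cp=U+BF38 (starts at byte 9)

Answer: U+024C U+987E U+056D U+024C U+BF38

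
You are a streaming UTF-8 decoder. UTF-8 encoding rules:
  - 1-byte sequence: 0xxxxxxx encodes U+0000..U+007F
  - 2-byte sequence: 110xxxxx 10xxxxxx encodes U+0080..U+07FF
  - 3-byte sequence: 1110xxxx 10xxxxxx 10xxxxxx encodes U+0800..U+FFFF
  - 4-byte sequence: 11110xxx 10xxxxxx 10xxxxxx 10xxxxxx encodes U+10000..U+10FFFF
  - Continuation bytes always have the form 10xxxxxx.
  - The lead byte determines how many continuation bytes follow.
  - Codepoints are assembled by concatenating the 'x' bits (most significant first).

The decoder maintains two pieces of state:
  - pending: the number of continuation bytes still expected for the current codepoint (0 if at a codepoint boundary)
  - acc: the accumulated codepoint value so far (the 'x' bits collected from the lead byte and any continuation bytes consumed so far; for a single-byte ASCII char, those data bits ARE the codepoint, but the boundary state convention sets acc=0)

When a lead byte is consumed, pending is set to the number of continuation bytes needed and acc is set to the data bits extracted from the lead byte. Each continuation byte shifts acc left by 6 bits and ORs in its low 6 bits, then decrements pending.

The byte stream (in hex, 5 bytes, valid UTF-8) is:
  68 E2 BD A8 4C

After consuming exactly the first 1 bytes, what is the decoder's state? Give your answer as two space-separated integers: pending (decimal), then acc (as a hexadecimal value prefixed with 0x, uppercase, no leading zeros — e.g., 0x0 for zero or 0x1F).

Answer: 0 0x0

Derivation:
Byte[0]=68: 1-byte. pending=0, acc=0x0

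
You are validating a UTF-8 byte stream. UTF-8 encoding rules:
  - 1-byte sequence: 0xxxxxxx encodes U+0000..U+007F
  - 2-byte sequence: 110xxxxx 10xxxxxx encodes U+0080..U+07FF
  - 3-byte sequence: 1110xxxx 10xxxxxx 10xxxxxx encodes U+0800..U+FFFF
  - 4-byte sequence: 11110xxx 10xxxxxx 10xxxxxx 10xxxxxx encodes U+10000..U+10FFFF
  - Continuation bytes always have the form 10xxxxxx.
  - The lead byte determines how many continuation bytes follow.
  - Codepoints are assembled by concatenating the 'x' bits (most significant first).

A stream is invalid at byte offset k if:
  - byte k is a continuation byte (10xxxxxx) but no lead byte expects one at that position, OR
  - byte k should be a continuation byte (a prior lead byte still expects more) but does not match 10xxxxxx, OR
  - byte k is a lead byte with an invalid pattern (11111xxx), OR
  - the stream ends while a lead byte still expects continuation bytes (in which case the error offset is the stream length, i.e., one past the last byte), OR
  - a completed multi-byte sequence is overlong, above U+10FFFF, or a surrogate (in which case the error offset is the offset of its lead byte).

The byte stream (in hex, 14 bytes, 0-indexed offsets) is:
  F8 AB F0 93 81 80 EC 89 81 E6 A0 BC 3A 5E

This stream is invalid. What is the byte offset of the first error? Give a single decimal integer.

Byte[0]=F8: INVALID lead byte (not 0xxx/110x/1110/11110)

Answer: 0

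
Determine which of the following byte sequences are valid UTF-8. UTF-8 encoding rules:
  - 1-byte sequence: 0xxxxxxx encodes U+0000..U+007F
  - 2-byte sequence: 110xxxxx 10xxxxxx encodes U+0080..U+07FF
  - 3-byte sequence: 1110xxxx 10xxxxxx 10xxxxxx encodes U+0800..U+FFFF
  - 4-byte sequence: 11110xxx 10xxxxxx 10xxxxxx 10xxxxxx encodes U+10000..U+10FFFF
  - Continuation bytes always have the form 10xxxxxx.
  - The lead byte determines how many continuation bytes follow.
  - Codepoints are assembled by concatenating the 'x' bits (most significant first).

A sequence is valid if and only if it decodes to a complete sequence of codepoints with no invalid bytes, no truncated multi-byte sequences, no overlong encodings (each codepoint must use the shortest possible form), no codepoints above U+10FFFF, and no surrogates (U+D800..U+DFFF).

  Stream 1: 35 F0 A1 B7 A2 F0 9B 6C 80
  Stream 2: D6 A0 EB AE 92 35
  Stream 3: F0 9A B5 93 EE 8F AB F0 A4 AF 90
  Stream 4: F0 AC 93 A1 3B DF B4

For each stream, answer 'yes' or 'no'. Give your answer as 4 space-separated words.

Answer: no yes yes yes

Derivation:
Stream 1: error at byte offset 7. INVALID
Stream 2: decodes cleanly. VALID
Stream 3: decodes cleanly. VALID
Stream 4: decodes cleanly. VALID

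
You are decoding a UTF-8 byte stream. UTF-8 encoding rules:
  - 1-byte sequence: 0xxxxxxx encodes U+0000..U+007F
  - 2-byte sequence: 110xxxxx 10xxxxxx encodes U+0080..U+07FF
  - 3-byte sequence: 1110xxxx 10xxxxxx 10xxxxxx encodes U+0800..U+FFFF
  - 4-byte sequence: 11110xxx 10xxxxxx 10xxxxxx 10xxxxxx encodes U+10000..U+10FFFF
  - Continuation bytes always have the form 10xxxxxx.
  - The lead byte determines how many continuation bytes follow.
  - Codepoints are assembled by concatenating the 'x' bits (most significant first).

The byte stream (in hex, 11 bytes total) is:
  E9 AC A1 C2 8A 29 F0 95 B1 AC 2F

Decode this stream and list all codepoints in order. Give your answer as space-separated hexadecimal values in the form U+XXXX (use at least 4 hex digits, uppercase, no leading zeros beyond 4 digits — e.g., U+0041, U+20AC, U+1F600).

Answer: U+9B21 U+008A U+0029 U+15C6C U+002F

Derivation:
Byte[0]=E9: 3-byte lead, need 2 cont bytes. acc=0x9
Byte[1]=AC: continuation. acc=(acc<<6)|0x2C=0x26C
Byte[2]=A1: continuation. acc=(acc<<6)|0x21=0x9B21
Completed: cp=U+9B21 (starts at byte 0)
Byte[3]=C2: 2-byte lead, need 1 cont bytes. acc=0x2
Byte[4]=8A: continuation. acc=(acc<<6)|0x0A=0x8A
Completed: cp=U+008A (starts at byte 3)
Byte[5]=29: 1-byte ASCII. cp=U+0029
Byte[6]=F0: 4-byte lead, need 3 cont bytes. acc=0x0
Byte[7]=95: continuation. acc=(acc<<6)|0x15=0x15
Byte[8]=B1: continuation. acc=(acc<<6)|0x31=0x571
Byte[9]=AC: continuation. acc=(acc<<6)|0x2C=0x15C6C
Completed: cp=U+15C6C (starts at byte 6)
Byte[10]=2F: 1-byte ASCII. cp=U+002F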